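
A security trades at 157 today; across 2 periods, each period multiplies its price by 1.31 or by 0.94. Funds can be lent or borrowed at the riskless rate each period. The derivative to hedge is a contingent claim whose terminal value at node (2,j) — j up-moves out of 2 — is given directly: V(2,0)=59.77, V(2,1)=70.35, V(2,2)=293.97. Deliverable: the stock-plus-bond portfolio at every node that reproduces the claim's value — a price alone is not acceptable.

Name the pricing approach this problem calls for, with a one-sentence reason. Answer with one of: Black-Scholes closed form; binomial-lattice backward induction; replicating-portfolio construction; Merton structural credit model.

framework: replicating-portfolio construction

Key observation: what is demanded is not a single number but the (Δ, B) position at each node of the 1.31/0.94 tree starting at 157; constructing those positions is the replicating-portfolio method.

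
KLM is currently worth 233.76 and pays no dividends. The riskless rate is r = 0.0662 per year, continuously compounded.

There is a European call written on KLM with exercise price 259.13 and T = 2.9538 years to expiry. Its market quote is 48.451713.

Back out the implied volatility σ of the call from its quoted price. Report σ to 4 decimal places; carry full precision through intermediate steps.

sigma = 0.2449

At σ = 0.2449 the Black–Scholes value reproduces the quote:
σ√T = 0.2449·√2.9538 = 0.420900
d₁ = (ln(S/K) + (r+σ²/2)T) / (σ√T) = (ln(233.76/259.13) + (0.0662+0.2449²/2)·2.9538) / 0.420900 = (-0.103035 + 0.284120) / 0.420900 = 0.430233
d₂ = d₁ − σ√T = 0.430233 − 0.420900 = 0.009333
e^{−rT} = 0.822389
N(d₁) = 0.666487,  N(d₂) = 0.503723
V = S·N(d₁) − K·e^{−rT}·N(d₂) = 155.797977 − 107.346265 = 48.451713 (equal to the quote); since ∂V/∂σ > 0 for all σ, the implied volatility is unique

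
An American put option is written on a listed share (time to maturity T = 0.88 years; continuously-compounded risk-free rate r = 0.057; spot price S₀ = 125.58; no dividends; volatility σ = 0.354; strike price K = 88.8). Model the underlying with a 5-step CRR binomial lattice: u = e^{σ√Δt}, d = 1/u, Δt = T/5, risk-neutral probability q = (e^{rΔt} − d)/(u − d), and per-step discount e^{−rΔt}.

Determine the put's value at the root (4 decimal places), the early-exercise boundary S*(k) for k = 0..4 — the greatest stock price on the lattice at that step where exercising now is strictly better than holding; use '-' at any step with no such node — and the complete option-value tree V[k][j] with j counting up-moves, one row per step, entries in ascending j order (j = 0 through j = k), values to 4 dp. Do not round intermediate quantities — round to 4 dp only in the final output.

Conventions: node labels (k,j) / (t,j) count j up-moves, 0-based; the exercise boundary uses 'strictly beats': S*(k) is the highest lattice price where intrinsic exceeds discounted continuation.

price = 2.2138
boundary = - - - - 69.3314
tree:
2.2138
3.9345 0.5156
6.8756 1.0349 0.0000
11.7500 2.0772 0.0000 0.0000
19.4686 4.1692 0.0000 0.0000 0.0000
29.0370 8.3682 0.0000 0.0000 0.0000 0.0000

params: Δt=0.17600 u=1.16011 d=0.86199 q=0.49676 e^(-rΔt)=0.99002
t_5 payoffs: 29.0370 8.3682 0.0000 0.0000 0.0000 0.0000
t_4: node(4,0) S=69.3314 payoff=19.4686 vs cont=18.5822 → 19.4686 [stop]  node(4,1) S=93.3094 payoff=0.0000 vs cont=4.1692 → 4.1692 [wait]  node(4,2) S=125.5800 payoff=0.0000 vs cont=0.0000 → 0.0000 [wait]  node(4,3) S=169.0113 payoff=0.0000 vs cont=0.0000 → 0.0000 [wait]  node(4,4) S=227.4632 payoff=0.0000 vs cont=0.0000 → 0.0000 [wait]  ⇒ S*(4)=69.3314
t_3: node(3,0) S=80.4318 payoff=8.3682 vs cont=11.7500 → 11.7500 [wait]  node(3,1) S=108.2487 payoff=0.0000 vs cont=2.0772 → 2.0772 [wait]  node(3,2) S=145.6861 payoff=0.0000 vs cont=0.0000 → 0.0000 [wait]  node(3,3) S=196.0710 payoff=0.0000 vs cont=0.0000 → 0.0000 [wait]  ⇒ S*(3)=-
t_2: node(2,0) S=93.3094 payoff=0.0000 vs cont=6.8756 → 6.8756 [wait]  node(2,1) S=125.5800 payoff=0.0000 vs cont=1.0349 → 1.0349 [wait]  node(2,2) S=169.0113 payoff=0.0000 vs cont=0.0000 → 0.0000 [wait]  ⇒ S*(2)=-
t_1: node(1,0) S=108.2487 payoff=0.0000 vs cont=3.9345 → 3.9345 [wait]  node(1,1) S=145.6861 payoff=0.0000 vs cont=0.5156 → 0.5156 [wait]  ⇒ S*(1)=-
t_0: node(0,0) S=125.5800 payoff=0.0000 vs cont=2.2138 → 2.2138 [wait]  ⇒ S*(0)=-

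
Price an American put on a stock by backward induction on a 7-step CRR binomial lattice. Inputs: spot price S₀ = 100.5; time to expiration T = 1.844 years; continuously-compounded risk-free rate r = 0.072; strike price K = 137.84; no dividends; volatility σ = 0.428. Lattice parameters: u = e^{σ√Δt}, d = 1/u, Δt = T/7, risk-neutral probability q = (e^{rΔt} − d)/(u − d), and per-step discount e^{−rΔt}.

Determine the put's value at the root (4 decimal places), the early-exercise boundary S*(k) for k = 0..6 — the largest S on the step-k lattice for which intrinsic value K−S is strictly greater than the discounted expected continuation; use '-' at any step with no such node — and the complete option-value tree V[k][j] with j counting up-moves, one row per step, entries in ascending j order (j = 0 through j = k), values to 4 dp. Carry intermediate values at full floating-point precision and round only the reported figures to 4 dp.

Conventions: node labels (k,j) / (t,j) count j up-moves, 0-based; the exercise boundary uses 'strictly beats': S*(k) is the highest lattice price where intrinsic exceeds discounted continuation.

price = 42.2666
boundary = - 80.6796 64.7681 80.6796 64.7681 80.6796 100.5000
tree:
42.2666
57.1604 28.3304
73.0719 40.9620 16.2165
85.8453 57.1604 25.6088 7.0190
96.0996 73.0719 39.1278 12.4589 1.5990
104.3316 85.8453 57.1604 21.7825 3.1861 0.0000
110.9401 96.0996 73.0719 37.3400 6.3486 0.0000 0.0000
116.2452 104.3316 85.8453 57.1604 12.6503 0.0000 0.0000 0.0000

params: Δt=0.26343 u=1.24567 d=0.80278 q=0.48854 e^(-rΔt)=0.98121
t_7 payoffs: 116.2452 104.3316 85.8453 57.1604 12.6503 0.0000 0.0000 0.0000
t_6: node(6,0) S=26.8999 payoff=110.9401 vs cont=108.3503 → 110.9401 [stop]  node(6,1) S=41.7404 payoff=96.0996 vs cont=93.5099 → 96.0996 [stop]  node(6,2) S=64.7681 payoff=73.0719 vs cont=70.4821 → 73.0719 [stop]  node(6,3) S=100.5000 payoff=37.3400 vs cont=34.7502 → 37.3400 [stop]  node(6,4) S=155.9448 payoff=0.0000 vs cont=6.3486 → 6.3486 [wait]  node(6,5) S=241.9780 payoff=0.0000 vs cont=0.0000 → 0.0000 [wait]  node(6,6) S=375.4748 payoff=0.0000 vs cont=0.0000 → 0.0000 [wait]  ⇒ S*(6)=100.5000
t_5: node(5,0) S=33.5084 payoff=104.3316 vs cont=101.7418 → 104.3316 [stop]  node(5,1) S=51.9947 payoff=85.8453 vs cont=83.2556 → 85.8453 [stop]  node(5,2) S=80.6796 payoff=57.1604 vs cont=54.5707 → 57.1604 [stop]  node(5,3) S=125.1897 payoff=12.6503 vs cont=21.7825 → 21.7825 [wait]  node(5,4) S=194.2555 payoff=0.0000 vs cont=3.1861 → 3.1861 [wait]  node(5,5) S=301.4243 payoff=0.0000 vs cont=0.0000 → 0.0000 [wait]  ⇒ S*(5)=80.6796
t_4: node(4,0) S=41.7404 payoff=96.0996 vs cont=93.5099 → 96.0996 [stop]  node(4,1) S=64.7681 payoff=73.0719 vs cont=70.4821 → 73.0719 [stop]  node(4,2) S=100.5000 payoff=37.3400 vs cont=39.1278 → 39.1278 [wait]  node(4,3) S=155.9448 payoff=0.0000 vs cont=12.4589 → 12.4589 [wait]  node(4,4) S=241.9780 payoff=0.0000 vs cont=1.5990 → 1.5990 [wait]  ⇒ S*(4)=64.7681
t_3: node(3,0) S=51.9947 payoff=85.8453 vs cont=83.2556 → 85.8453 [stop]  node(3,1) S=80.6796 payoff=57.1604 vs cont=55.4277 → 57.1604 [stop]  node(3,2) S=125.1897 payoff=12.6503 vs cont=25.6088 → 25.6088 [wait]  node(3,3) S=194.2555 payoff=0.0000 vs cont=7.0190 → 7.0190 [wait]  ⇒ S*(3)=80.6796
t_2: node(2,0) S=64.7681 payoff=73.0719 vs cont=70.4821 → 73.0719 [stop]  node(2,1) S=100.5000 payoff=37.3400 vs cont=40.9620 → 40.9620 [wait]  node(2,2) S=155.9448 payoff=0.0000 vs cont=16.2165 → 16.2165 [wait]  ⇒ S*(2)=64.7681
t_1: node(1,0) S=80.6796 payoff=57.1604 vs cont=56.3069 → 57.1604 [stop]  node(1,1) S=125.1897 payoff=12.6503 vs cont=28.3304 → 28.3304 [wait]  ⇒ S*(1)=80.6796
t_0: node(0,0) S=100.5000 payoff=37.3400 vs cont=42.2666 → 42.2666 [wait]  ⇒ S*(0)=-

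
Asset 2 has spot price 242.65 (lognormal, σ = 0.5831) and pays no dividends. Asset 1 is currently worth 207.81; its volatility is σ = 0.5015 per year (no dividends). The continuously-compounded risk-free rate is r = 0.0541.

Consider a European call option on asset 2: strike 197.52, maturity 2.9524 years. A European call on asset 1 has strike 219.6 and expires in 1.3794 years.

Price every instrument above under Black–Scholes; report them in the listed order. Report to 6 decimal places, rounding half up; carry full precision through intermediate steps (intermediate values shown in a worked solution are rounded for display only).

price(asset 2 call K=197.52) = 120.679089
price(asset 1 call K=219.6) = 49.696340

[asset 2 call K=197.52]
σ√T = 0.5831·√2.9524 = 1.001914
d₁ = (ln(S/K) + (r+σ²/2)T) / (σ√T) = (ln(242.65/197.52) + (0.0541+0.5831²/2)·2.9524) / 1.001914 = (0.205780 + 0.661641) / 1.001914 = 0.865764
d₂ = d₁ − σ√T = 0.865764 − 1.001914 = -0.136151
e^{−rT} = 0.852378
N(d₁) = 0.806690,  N(d₂) = 0.445851
price = S·N(d₁) − K·e^{−rT}·N(d₂) = 195.743370 − 75.064282 = 120.679089
[asset 1 call K=219.6]
σ√T = 0.5015·√1.3794 = 0.589001
d₁ = (ln(S/K) + (r+σ²/2)T) / (σ√T) = (ln(207.81/219.6) + (0.0541+0.5015²/2)·1.3794) / 0.589001 = (-0.055184 + 0.248087) / 0.589001 = 0.327509
d₂ = d₁ − σ√T = 0.327509 − 0.589001 = -0.261492
e^{−rT} = 0.928091
N(d₁) = 0.628359,  N(d₂) = 0.396857
price = S·N(d₁) − K·e^{−rT}·N(d₂) = 130.579186 − 80.882846 = 49.696340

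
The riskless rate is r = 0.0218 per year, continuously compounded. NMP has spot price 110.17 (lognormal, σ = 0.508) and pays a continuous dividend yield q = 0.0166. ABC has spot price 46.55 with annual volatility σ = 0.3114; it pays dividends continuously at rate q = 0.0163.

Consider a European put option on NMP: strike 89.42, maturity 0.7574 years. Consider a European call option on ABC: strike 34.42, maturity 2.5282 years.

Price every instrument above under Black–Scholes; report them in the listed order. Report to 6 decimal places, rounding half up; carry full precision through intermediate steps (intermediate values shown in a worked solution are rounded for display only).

price(NMP put K=89.42) = 8.703803
price(ABC call K=34.42) = 15.041037

[NMP put K=89.42]
σ√T = 0.508·√0.7574 = 0.442106
d₁ = (ln(S/K) + (r−q+σ²/2)T) / (σ√T) = (ln(110.17/89.42) + (0.0218−0.0166+0.508²/2)·0.7574) / 0.442106 = (0.208680 + 0.101667) / 0.442106 = 0.701976
d₂ = d₁ − σ√T = 0.701976 − 0.442106 = 0.259870
e^{−rT} = 0.983624
e^{−qT} = 0.987506
N(−d₁) = 0.241347,  N(−d₂) = 0.397482
price = K·e^{−rT}·N(−d₂) − S·e^{−qT}·N(−d₁) = 34.960815 − 26.257012 = 8.703803
[ABC call K=34.42]
σ√T = 0.3114·√2.5282 = 0.495136
d₁ = (ln(S/K) + (r−q+σ²/2)T) / (σ√T) = (ln(46.55/34.42) + (0.0218−0.0163+0.3114²/2)·2.5282) / 0.495136 = (0.301889 + 0.136485) / 0.495136 = 0.885361
d₂ = d₁ − σ√T = 0.885361 − 0.495136 = 0.390225
e^{−rT} = 0.946377
e^{−qT} = 0.959628
N(d₁) = 0.812019,  N(d₂) = 0.651815
price = S·e^{−qT}·N(d₁) − K·e^{−rT}·N(d₂) = 36.273444 − 21.232407 = 15.041037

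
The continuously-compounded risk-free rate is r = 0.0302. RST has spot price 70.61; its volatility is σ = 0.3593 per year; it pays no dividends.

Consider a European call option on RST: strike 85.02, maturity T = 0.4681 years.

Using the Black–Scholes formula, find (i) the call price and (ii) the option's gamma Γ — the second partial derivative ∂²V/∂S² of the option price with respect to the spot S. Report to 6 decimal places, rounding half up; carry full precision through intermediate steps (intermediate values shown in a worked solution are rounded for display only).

price = 2.699992
Γ = 0.019481

σ√T = 0.3593·√0.4681 = 0.245825
d₁ = (ln(S/K) + (r+σ²/2)T) / (σ√T) = (ln(70.61/85.02) + (0.0302+0.3593²/2)·0.4681) / 0.245825 = (-0.185715 + 0.044352) / 0.245825 = -0.575055
d₂ = d₁ − σ√T = -0.575055 − 0.245825 = -0.820880
e^{−rT} = 0.985963
N(d₁) = 0.282627,  N(d₂) = 0.205857
Call price V = S·N(d₁) − K·e^{−rT}·N(d₂) = 19.956292 − 17.256300 = 2.699992
φ(d₁) = (1/√(2π))·e^{−d₁²/2} = 0.338144
Γ = φ(d₁) / (S·σ·√T) = 0.019481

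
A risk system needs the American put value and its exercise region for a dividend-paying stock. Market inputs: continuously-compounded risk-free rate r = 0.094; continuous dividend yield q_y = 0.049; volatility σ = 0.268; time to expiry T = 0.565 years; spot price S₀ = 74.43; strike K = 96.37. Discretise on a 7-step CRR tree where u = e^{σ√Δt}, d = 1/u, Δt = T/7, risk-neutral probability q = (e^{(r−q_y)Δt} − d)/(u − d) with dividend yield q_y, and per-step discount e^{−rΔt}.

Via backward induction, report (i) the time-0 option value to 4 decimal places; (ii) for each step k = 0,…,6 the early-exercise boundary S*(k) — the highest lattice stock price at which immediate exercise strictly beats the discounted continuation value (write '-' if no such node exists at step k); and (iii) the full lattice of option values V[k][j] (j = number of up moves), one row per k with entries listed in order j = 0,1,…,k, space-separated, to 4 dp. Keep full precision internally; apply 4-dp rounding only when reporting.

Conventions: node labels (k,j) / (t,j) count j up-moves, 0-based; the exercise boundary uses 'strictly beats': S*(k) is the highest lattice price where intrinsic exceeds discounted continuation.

price = 21.9400
boundary = 74.4300 68.9733 74.4300 68.9733 74.4300 80.3184 86.6726
tree:
21.9400
27.3967 16.4387
32.4533 21.9400 11.2910
37.1393 27.3967 16.1055 6.7394
41.4817 32.4533 21.9400 10.6259 3.0291
45.5057 37.1393 27.3967 16.0516 5.4647 0.6859
49.2347 41.4817 32.4533 21.9400 9.6974 1.3958 0.0000
52.6903 45.5057 37.1393 27.3967 16.0516 2.8404 0.0000 0.0000

params: Δt=0.08071 u=1.07911 d=0.92669 q=0.50485 e^(-rΔt)=0.99244
t_7 payoffs: 52.6903 45.5057 37.1393 27.3967 16.0516 2.8404 0.0000 0.0000
t_6: node(6,0) S=47.1353 payoff=49.2347 vs cont=48.6923 → 49.2347 [stop]  node(6,1) S=54.8883 payoff=41.4817 vs cont=40.9699 → 41.4817 [stop]  node(6,2) S=63.9167 payoff=32.4533 vs cont=31.9772 → 32.4533 [stop]  node(6,3) S=74.4300 payoff=21.9400 vs cont=21.5054 → 21.9400 [stop]  node(6,4) S=86.6726 payoff=9.6974 vs cont=9.3111 → 9.6974 [stop]  node(6,5) S=100.9290 payoff=0.0000 vs cont=1.3958 → 1.3958 [wait]  node(6,6) S=117.5303 payoff=0.0000 vs cont=0.0000 → 0.0000 [wait]  ⇒ S*(6)=86.6726
t_5: node(5,0) S=50.8643 payoff=45.5057 vs cont=44.9780 → 45.5057 [stop]  node(5,1) S=59.2307 payoff=37.1393 vs cont=36.6447 → 37.1393 [stop]  node(5,2) S=68.9733 payoff=27.3967 vs cont=26.9405 → 27.3967 [stop]  node(5,3) S=80.3184 payoff=16.0516 vs cont=15.6402 → 16.0516 [stop]  node(5,4) S=93.5296 payoff=2.8404 vs cont=5.4647 → 5.4647 [wait]  node(5,5) S=108.9138 payoff=0.0000 vs cont=0.6859 → 0.6859 [wait]  ⇒ S*(5)=80.3184
t_4: node(4,0) S=54.8883 payoff=41.4817 vs cont=40.9699 → 41.4817 [stop]  node(4,1) S=63.9167 payoff=32.4533 vs cont=31.9772 → 32.4533 [stop]  node(4,2) S=74.4300 payoff=21.9400 vs cont=21.5054 → 21.9400 [stop]  node(4,3) S=86.6726 payoff=9.6974 vs cont=10.6259 → 10.6259 [wait]  node(4,4) S=100.9290 payoff=0.0000 vs cont=3.0291 → 3.0291 [wait]  ⇒ S*(4)=74.4300
t_3: node(3,0) S=59.2307 payoff=37.1393 vs cont=36.6447 → 37.1393 [stop]  node(3,1) S=68.9733 payoff=27.3967 vs cont=26.9405 → 27.3967 [stop]  node(3,2) S=80.3184 payoff=16.0516 vs cont=16.1055 → 16.1055 [wait]  node(3,3) S=93.5296 payoff=2.8404 vs cont=6.7394 → 6.7394 [wait]  ⇒ S*(3)=68.9733
t_2: node(2,0) S=63.9167 payoff=32.4533 vs cont=31.9772 → 32.4533 [stop]  node(2,1) S=74.4300 payoff=21.9400 vs cont=21.5324 → 21.9400 [stop]  node(2,2) S=86.6726 payoff=9.6974 vs cont=11.2910 → 11.2910 [wait]  ⇒ S*(2)=74.4300
t_1: node(1,0) S=68.9733 payoff=27.3967 vs cont=26.9405 → 27.3967 [stop]  node(1,1) S=80.3184 payoff=16.0516 vs cont=16.4387 → 16.4387 [wait]  ⇒ S*(1)=68.9733
t_0: node(0,0) S=74.4300 payoff=21.9400 vs cont=21.6993 → 21.9400 [stop]  ⇒ S*(0)=74.4300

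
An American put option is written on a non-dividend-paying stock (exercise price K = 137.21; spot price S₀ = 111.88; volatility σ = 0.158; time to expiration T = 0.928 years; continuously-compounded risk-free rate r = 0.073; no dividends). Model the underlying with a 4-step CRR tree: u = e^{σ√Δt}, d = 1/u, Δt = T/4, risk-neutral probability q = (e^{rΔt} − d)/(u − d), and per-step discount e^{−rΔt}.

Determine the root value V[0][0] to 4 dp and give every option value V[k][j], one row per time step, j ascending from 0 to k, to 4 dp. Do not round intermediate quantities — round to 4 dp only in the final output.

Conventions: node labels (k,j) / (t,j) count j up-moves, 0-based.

Δt=0.23200  u=1.07907  d=0.92672  q=0.59309  discount=0.98321
step 4 (expiry): payoffs max(K−S,0) = 54.6921 41.1262 25.3300 6.9370 0.0000
k=3: (k=3,j=0): S=89.0429, K−S=48.1671, hold=45.8629 ⇒ V=48.1671 exercise | (k=3,j=1): S=103.6815, K−S=33.5285, hold=31.2242 ⇒ V=33.5285 exercise | (k=3,j=2): S=120.7268, K−S=16.4832, hold=14.1790 ⇒ V=16.4832 exercise | (k=3,j=3): S=140.5742, K−S=0.0000, hold=2.7753 ⇒ V=2.7753 continue
k=2: (k=2,j=0): S=96.0838, K−S=41.1262, hold=38.8219 ⇒ V=41.1262 exercise | (k=2,j=1): S=111.8800, K−S=25.3300, hold=23.0258 ⇒ V=25.3300 exercise | (k=2,j=2): S=130.2730, K−S=6.9370, hold=8.2129 ⇒ V=8.2129 continue
k=1: (k=1,j=0): S=103.6815, K−S=33.5285, hold=31.2242 ⇒ V=33.5285 exercise | (k=1,j=1): S=120.7268, K−S=16.4832, hold=14.9231 ⇒ V=16.4832 exercise
k=0: (k=0,j=0): S=111.8800, K−S=25.3300, hold=23.0258 ⇒ V=25.3300 exercise

price = 25.3300
tree:
25.3300
33.5285 16.4832
41.1262 25.3300 8.2129
48.1671 33.5285 16.4832 2.7753
54.6921 41.1262 25.3300 6.9370 0.0000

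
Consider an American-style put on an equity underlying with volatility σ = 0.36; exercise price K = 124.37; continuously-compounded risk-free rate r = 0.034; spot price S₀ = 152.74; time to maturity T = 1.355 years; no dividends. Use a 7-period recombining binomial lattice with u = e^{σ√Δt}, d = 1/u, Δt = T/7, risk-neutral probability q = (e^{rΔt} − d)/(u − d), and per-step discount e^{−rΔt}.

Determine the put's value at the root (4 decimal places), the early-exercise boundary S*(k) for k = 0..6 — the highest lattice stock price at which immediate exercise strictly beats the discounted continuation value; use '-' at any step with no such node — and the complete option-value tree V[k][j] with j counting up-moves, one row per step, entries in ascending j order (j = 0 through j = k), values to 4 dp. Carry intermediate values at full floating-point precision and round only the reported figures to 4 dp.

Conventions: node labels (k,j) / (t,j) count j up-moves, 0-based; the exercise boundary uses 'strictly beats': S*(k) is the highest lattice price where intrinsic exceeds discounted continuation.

price = 9.4856
boundary = - - - - 81.0595 69.1858 81.0595
tree:
9.4856
14.5756 4.1291
21.7697 7.0207 1.0687
31.3889 11.6993 2.0737 0.0000
43.3105 18.9686 4.0239 0.0000 0.0000
55.1842 29.5636 7.8080 0.0000 0.0000 0.0000
65.3187 43.3105 15.1509 0.0000 0.0000 0.0000 0.0000
73.9686 55.1842 29.3989 0.0000 0.0000 0.0000 0.0000 0.0000

Δt=0.19357  u=1.17162  d=0.85352  q=0.48124  discount=0.99344
step 7 (expiry): payoffs max(K−S,0) = 73.9686 55.1842 29.3989 0.0000 0.0000 0.0000 0.0000 0.0000
step 6: (k=6,j=0): S=59.0513, K−S=65.3187, hold=64.5028 ⇒ V=65.3187 exercise | (k=6,j=1): S=81.0595, K−S=43.3105, hold=42.4946 ⇒ V=43.3105 exercise | (k=6,j=2): S=111.2701, K−S=13.0999, hold=15.1509 ⇒ V=15.1509 continue | (k=6,j=3): S=152.7400, K−S=0.0000, hold=0.0000 ⇒ V=0.0000 continue | (k=6,j=4): S=209.6656, K−S=0.0000, hold=0.0000 ⇒ V=0.0000 continue | (k=6,j=5): S=287.8071, K−S=0.0000, hold=0.0000 ⇒ V=0.0000 continue | (k=6,j=6): S=395.0716, K−S=0.0000, hold=0.0000 ⇒ V=0.0000 continue  boundary S*=81.0595
step 5: (k=5,j=0): S=69.1858, K−S=55.1842, hold=54.3684 ⇒ V=55.1842 exercise | (k=5,j=1): S=94.9711, K−S=29.3989, hold=29.5636 ⇒ V=29.5636 continue | (k=5,j=2): S=130.3664, K−S=0.0000, hold=7.8080 ⇒ V=7.8080 continue | (k=5,j=3): S=178.9534, K−S=0.0000, hold=0.0000 ⇒ V=0.0000 continue | (k=5,j=4): S=245.6486, K−S=0.0000, hold=0.0000 ⇒ V=0.0000 continue | (k=5,j=5): S=337.2008, K−S=0.0000, hold=0.0000 ⇒ V=0.0000 continue  boundary S*=69.1858
step 4: (k=4,j=0): S=81.0595, K−S=43.3105, hold=42.5734 ⇒ V=43.3105 exercise | (k=4,j=1): S=111.2701, K−S=13.0999, hold=18.9686 ⇒ V=18.9686 continue | (k=4,j=2): S=152.7400, K−S=0.0000, hold=4.0239 ⇒ V=4.0239 continue | (k=4,j=3): S=209.6656, K−S=0.0000, hold=0.0000 ⇒ V=0.0000 continue | (k=4,j=4): S=287.8071, K−S=0.0000, hold=0.0000 ⇒ V=0.0000 continue  boundary S*=81.0595
step 3: (k=3,j=0): S=94.9711, K−S=29.3989, hold=31.3889 ⇒ V=31.3889 continue | (k=3,j=1): S=130.3664, K−S=0.0000, hold=11.6993 ⇒ V=11.6993 continue | (k=3,j=2): S=178.9534, K−S=0.0000, hold=2.0737 ⇒ V=2.0737 continue | (k=3,j=3): S=245.6486, K−S=0.0000, hold=0.0000 ⇒ V=0.0000 continue  boundary S*=-
step 2: (k=2,j=0): S=111.2701, K−S=13.0999, hold=21.7697 ⇒ V=21.7697 continue | (k=2,j=1): S=152.7400, K−S=0.0000, hold=7.0207 ⇒ V=7.0207 continue | (k=2,j=2): S=209.6656, K−S=0.0000, hold=1.0687 ⇒ V=1.0687 continue  boundary S*=-
step 1: (k=1,j=0): S=130.3664, K−S=0.0000, hold=14.5756 ⇒ V=14.5756 continue | (k=1,j=1): S=178.9534, K−S=0.0000, hold=4.1291 ⇒ V=4.1291 continue  boundary S*=-
step 0: (k=0,j=0): S=152.7400, K−S=0.0000, hold=9.4856 ⇒ V=9.4856 continue  boundary S*=-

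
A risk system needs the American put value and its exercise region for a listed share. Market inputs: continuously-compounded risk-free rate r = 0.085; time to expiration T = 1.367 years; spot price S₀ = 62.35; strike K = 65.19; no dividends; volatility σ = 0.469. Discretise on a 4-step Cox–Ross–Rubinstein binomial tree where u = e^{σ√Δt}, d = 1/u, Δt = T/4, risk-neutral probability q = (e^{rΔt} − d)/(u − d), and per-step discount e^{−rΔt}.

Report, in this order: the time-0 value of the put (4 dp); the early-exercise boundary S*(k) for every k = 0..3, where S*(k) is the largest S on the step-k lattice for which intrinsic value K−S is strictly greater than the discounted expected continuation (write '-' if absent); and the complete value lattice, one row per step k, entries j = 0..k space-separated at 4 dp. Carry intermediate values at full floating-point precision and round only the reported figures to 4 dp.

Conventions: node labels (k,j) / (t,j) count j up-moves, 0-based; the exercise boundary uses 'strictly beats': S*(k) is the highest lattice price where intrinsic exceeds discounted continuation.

Δt=0.34175  u=1.31544  d=0.76020  q=0.48497  discount=0.97137
step 4 (expiry): payoffs max(K−S,0) = 44.3668 29.1577 2.8400 0.0000 0.0000
step 3: (k=3,j=0): S=27.3917, K−S=37.7983, hold=35.9319 ⇒ V=37.7983 exercise | (k=3,j=1): S=47.3984, K−S=17.7916, hold=15.9251 ⇒ V=17.7916 exercise | (k=3,j=2): S=82.0180, K−S=0.0000, hold=1.4208 ⇒ V=1.4208 continue | (k=3,j=3): S=141.9234, K−S=0.0000, hold=0.0000 ⇒ V=0.0000 continue  boundary S*=47.3984
step 2: (k=2,j=0): S=36.0323, K−S=29.1577, hold=27.2913 ⇒ V=29.1577 exercise | (k=2,j=1): S=62.3500, K−S=2.8400, hold=9.5702 ⇒ V=9.5702 continue | (k=2,j=2): S=107.8901, K−S=0.0000, hold=0.7108 ⇒ V=0.7108 continue  boundary S*=36.0323
step 1: (k=1,j=0): S=47.3984, K−S=17.7916, hold=19.0956 ⇒ V=19.0956 continue | (k=1,j=1): S=82.0180, K−S=0.0000, hold=5.1227 ⇒ V=5.1227 continue  boundary S*=-
step 0: (k=0,j=0): S=62.3500, K−S=2.8400, hold=11.9665 ⇒ V=11.9665 continue  boundary S*=-

price = 11.9665
boundary = - - 36.0323 47.3984
tree:
11.9665
19.0956 5.1227
29.1577 9.5702 0.7108
37.7983 17.7916 1.4208 0.0000
44.3668 29.1577 2.8400 0.0000 0.0000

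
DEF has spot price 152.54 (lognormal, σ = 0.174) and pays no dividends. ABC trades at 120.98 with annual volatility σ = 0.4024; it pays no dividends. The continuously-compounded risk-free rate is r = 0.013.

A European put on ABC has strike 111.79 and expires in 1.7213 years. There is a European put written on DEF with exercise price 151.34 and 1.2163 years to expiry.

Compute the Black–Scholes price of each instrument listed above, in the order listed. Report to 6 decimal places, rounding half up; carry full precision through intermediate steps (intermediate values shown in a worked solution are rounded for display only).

[ABC put K=111.79]
σ√T = 0.4024·√1.7213 = 0.527942
d₁ = (ln(S/K) + (r+σ²/2)T) / (σ√T) = (ln(120.98/111.79) + (0.013+0.4024²/2)·1.7213) / 0.527942 = (0.079003 + 0.161738) / 0.527942 = 0.456000
d₂ = d₁ − σ√T = 0.456000 − 0.527942 = -0.071942
e^{−rT} = 0.977872
N(−d₁) = 0.324195,  N(−d₂) = 0.528676
price = K·e^{−rT}·N(−d₂) − S·N(−d₁) = 57.792897 − 39.221121 = 18.571776
[DEF put K=151.34]
σ√T = 0.174·√1.2163 = 0.191898
d₁ = (ln(S/K) + (r+σ²/2)T) / (σ√T) = (ln(152.54/151.34) + (0.013+0.174²/2)·1.2163) / 0.191898 = (0.007898 + 0.034224) / 0.191898 = 0.219503
d₂ = d₁ − σ√T = 0.219503 − 0.191898 = 0.027606
e^{−rT} = 0.984312
N(−d₁) = 0.413129,  N(−d₂) = 0.488988
price = K·e^{−rT}·N(−d₂) − S·N(−d₁) = 72.842566 − 63.018704 = 9.823862

price(ABC put K=111.79) = 18.571776
price(DEF put K=151.34) = 9.823862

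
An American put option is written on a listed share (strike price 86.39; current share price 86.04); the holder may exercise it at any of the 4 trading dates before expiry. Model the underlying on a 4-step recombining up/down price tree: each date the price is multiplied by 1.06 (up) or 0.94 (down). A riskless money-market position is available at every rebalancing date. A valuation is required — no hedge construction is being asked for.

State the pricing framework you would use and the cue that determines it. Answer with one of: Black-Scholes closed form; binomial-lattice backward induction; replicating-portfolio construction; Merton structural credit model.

Key observation: the put (strike 86.39 on spot 86.04) is American-style on a 4-step discrete price model, so the early-exercise decision at every node requires stepwise backward valuation — a closed form cannot price the exercise right.

framework: binomial-lattice backward induction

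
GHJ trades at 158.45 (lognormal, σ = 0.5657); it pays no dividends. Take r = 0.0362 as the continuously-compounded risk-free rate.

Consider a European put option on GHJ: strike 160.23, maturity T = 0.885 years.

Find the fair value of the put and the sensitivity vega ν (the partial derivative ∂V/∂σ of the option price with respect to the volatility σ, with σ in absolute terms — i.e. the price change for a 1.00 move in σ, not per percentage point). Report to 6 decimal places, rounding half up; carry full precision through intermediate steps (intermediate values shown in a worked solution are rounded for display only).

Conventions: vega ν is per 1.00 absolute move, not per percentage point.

price = 31.292981
ν = 56.758951

σ√T = 0.5657·√0.885 = 0.532179
d₁ = (ln(S/K) + (r+σ²/2)T) / (σ√T) = (ln(158.45/160.23) + (0.0362+0.5657²/2)·0.885) / 0.532179 = (-0.011171 + 0.173644) / 0.532179 = 0.305298
d₂ = d₁ − σ√T = 0.305298 − 0.532179 = -0.226881
e^{−rT} = 0.968471
N(−d₁) = 0.380070,  N(−d₂) = 0.589742
Put price V = K·e^{−rT}·N(−d₂) − S·N(−d₁) = 91.515022 − 60.222041 = 31.292981
φ(d₁) = (1/√(2π))·e^{−d₁²/2} = 0.380777
ν = S·φ(d₁)·√T = 56.758951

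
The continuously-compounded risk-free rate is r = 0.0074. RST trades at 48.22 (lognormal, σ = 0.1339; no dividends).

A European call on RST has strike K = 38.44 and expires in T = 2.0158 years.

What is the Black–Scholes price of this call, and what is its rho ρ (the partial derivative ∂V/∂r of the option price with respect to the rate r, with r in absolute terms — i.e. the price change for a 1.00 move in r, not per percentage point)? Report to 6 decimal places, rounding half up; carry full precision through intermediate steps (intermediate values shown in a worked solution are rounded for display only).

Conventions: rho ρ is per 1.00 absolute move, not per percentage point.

σ√T = 0.1339·√2.0158 = 0.190110
d₁ = (ln(S/K) + (r+σ²/2)T) / (σ√T) = (ln(48.22/38.44) + (0.0074+0.1339²/2)·2.0158) / 0.190110 = (0.226675 + 0.032988) / 0.190110 = 1.365859
d₂ = d₁ − σ√T = 1.365859 − 0.190110 = 1.175749
e^{−rT} = 0.985194
N(d₁) = 0.914008,  N(d₂) = 0.880152
Call price V = S·N(d₁) − K·e^{−rT}·N(d₂) = 44.073485 − 33.332121 = 10.741363
ρ = K·T·e^{−rT}·N(d₂) = 67.190890

price = 10.741363
ρ = 67.190890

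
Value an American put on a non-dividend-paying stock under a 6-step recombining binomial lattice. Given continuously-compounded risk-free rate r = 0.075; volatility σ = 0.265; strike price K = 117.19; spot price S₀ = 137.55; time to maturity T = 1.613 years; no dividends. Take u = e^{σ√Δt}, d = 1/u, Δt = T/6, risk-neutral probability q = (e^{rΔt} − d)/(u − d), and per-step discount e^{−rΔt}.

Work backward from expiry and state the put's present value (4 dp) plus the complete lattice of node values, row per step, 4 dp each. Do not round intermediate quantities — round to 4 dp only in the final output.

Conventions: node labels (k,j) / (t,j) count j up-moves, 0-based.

price = 5.4391
tree:
5.4391
9.4818 2.1949
16.0352 4.2478 0.5260
26.1056 8.0478 1.1658 0.0000
37.7989 14.8074 2.5837 0.0000 0.0000
47.9910 26.1056 5.7260 0.0000 0.0000 0.0000
56.8747 37.7989 12.6900 0.0000 0.0000 0.0000 0.0000

params: Δt=0.26883 u=1.14729 d=0.87162 q=0.53959 e^(-rΔt)=0.98004
t_6 payoffs: 56.8747 37.7989 12.6900 0.0000 0.0000 0.0000 0.0000
k=5: node(5,0) S=69.1990 payoff=47.9910 vs cont=45.6518 → 47.9910 [stop]  node(5,1) S=91.0844 payoff=26.1056 vs cont=23.7664 → 26.1056 [stop]  node(5,2) S=119.8915 payoff=0.0000 vs cont=5.7260 → 5.7260 [wait]  node(5,3) S=157.8094 payoff=0.0000 vs cont=0.0000 → 0.0000 [wait]  node(5,4) S=207.7194 payoff=0.0000 vs cont=0.0000 → 0.0000 [wait]  node(5,5) S=273.4144 payoff=0.0000 vs cont=0.0000 → 0.0000 [wait]
k=4: node(4,0) S=79.3911 payoff=37.7989 vs cont=35.4597 → 37.7989 [stop]  node(4,1) S=104.5000 payoff=12.6900 vs cont=14.8074 → 14.8074 [wait]  node(4,2) S=137.5500 payoff=0.0000 vs cont=2.5837 → 2.5837 [wait]  node(4,3) S=181.0527 payoff=0.0000 vs cont=0.0000 → 0.0000 [wait]  node(4,4) S=238.3138 payoff=0.0000 vs cont=0.0000 → 0.0000 [wait]
k=3: node(3,0) S=91.0844 payoff=26.1056 vs cont=24.8861 → 26.1056 [stop]  node(3,1) S=119.8915 payoff=0.0000 vs cont=8.0478 → 8.0478 [wait]  node(3,2) S=157.8094 payoff=0.0000 vs cont=1.1658 → 1.1658 [wait]  node(3,3) S=207.7194 payoff=0.0000 vs cont=0.0000 → 0.0000 [wait]
k=2: node(2,0) S=104.5000 payoff=12.6900 vs cont=16.0352 → 16.0352 [wait]  node(2,1) S=137.5500 payoff=0.0000 vs cont=4.2478 → 4.2478 [wait]  node(2,2) S=181.0527 payoff=0.0000 vs cont=0.5260 → 0.5260 [wait]
k=1: node(1,0) S=119.8915 payoff=0.0000 vs cont=9.4818 → 9.4818 [wait]  node(1,1) S=157.8094 payoff=0.0000 vs cont=2.1949 → 2.1949 [wait]
k=0: node(0,0) S=137.5500 payoff=0.0000 vs cont=5.4391 → 5.4391 [wait]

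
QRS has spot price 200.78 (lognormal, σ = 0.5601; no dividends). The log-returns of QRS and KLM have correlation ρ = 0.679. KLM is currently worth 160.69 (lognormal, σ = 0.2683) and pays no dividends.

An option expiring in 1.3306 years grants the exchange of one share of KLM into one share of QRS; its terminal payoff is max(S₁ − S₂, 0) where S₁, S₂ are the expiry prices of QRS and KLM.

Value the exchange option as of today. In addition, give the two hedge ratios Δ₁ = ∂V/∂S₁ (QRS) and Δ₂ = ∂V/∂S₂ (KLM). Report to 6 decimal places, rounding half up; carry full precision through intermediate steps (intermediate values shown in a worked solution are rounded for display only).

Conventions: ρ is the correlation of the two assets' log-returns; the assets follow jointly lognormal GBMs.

exchange price = 58.589803
Δ1 = 0.757686
Δ2 = -0.582104

σ_eff = √(σ₁² + σ₂² − 2ρσ₁σ₂) = √(0.5601² + 0.2683² − 2·0.679·0.5601·0.2683) = 0.426173
d₁ = (ln(S₁/S₂) + (q₂ − q₁ + σ_eff²/2)T) / (σ_eff√T) = (ln(200.78/160.69) + (0.0 − 0.0 + 0.090812)·1.3306) / 0.491598 = 0.698878
d₂ = d₁ − σ_eff√T = 0.698878 − 0.491598 = 0.207280
N(d₁) = 0.757686,  N(d₂) = 0.582104
V = S₁·e^{−q₁T}·N(d₁) − S₂·e^{−q₂T}·N(d₂) = 152.128172 − 93.538369 = 58.589803
Key observation: no risk-free rate is needed — with the second asset as numeraire the exchange option is a call on the ratio S₁/S₂, and r cancels out of the value.
Δ₁ = e^{−q₁T}·N(d₁) = 0.757686;  Δ₂ = −e^{−q₂T}·N(d₂) = -0.582104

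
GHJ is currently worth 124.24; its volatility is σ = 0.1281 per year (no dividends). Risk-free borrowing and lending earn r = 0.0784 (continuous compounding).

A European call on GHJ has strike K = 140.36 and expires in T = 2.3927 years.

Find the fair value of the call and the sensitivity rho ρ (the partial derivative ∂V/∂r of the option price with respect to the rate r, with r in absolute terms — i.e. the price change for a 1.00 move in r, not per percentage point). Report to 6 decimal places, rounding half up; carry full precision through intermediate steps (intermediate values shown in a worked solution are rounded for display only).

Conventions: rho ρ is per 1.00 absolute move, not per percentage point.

price = 13.951291
ρ = 164.730185

σ√T = 0.1281·√2.3927 = 0.198150
d₁ = (ln(S/K) + (r+σ²/2)T) / (σ√T) = (ln(124.24/140.36) + (0.0784+0.1281²/2)·2.3927) / 0.198150 = (-0.121995 + 0.207219) / 0.198150 = 0.430099
d₂ = d₁ − σ√T = 0.430099 − 0.198150 = 0.231949
e^{−rT} = 0.828956
N(d₁) = 0.666438,  N(d₂) = 0.591711
Call price V = S·N(d₁) − K·e^{−rT}·N(d₂) = 82.798278 − 68.846987 = 13.951291
ρ = K·T·e^{−rT}·N(d₂) = 164.730185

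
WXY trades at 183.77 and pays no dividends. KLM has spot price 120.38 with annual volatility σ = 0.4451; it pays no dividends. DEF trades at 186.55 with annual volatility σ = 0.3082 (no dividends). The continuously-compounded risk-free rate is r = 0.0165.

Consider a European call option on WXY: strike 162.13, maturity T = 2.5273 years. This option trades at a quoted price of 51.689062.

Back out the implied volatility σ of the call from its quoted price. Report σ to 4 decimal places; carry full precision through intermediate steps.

sigma = 0.3375

At σ = 0.3375 the Black–Scholes value reproduces the quote:
σ√T = 0.3375·√2.5273 = 0.536540
d₁ = (ln(S/K) + (r+σ²/2)T) / (σ√T) = (ln(183.77/162.13) + (0.0165+0.3375²/2)·2.5273) / 0.536540 = (0.125286 + 0.185638) / 0.536540 = 0.579499
d₂ = d₁ − σ√T = 0.579499 − 0.536540 = 0.042959
e^{−rT} = 0.959157
N(d₁) = 0.718874,  N(d₂) = 0.517133
V = S·N(d₁) − K·e^{−rT}·N(d₂) = 132.107442 − 80.418380 = 51.689062 (matching the quote); vega is positive throughout, so no other σ reproduces this price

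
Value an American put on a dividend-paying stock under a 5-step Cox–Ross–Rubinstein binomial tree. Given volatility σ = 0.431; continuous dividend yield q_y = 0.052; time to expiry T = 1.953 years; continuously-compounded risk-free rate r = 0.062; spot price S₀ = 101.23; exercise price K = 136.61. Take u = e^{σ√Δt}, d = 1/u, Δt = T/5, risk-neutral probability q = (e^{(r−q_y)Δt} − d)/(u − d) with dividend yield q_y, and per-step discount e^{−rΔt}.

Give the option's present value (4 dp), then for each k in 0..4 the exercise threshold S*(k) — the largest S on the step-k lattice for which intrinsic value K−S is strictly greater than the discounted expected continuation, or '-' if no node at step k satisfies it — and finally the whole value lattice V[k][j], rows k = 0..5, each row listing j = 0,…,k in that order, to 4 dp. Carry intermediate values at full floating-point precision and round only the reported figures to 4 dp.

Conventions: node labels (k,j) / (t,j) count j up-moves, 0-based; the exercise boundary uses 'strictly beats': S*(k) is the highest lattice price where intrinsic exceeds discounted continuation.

Δt=0.39060  u=1.30913  d=0.76386  q=0.44024  discount=0.97607
step 5 (expiry): payoffs max(K−S,0) = 110.2838 91.4913 59.2841 4.0863 0.0000 0.0000
step 4: (k=4,j=0): S=34.4645, K−S=102.1455, hold=99.5699 ⇒ V=102.1455 exercise | (k=4,j=1): S=59.0664, K−S=77.5436, hold=75.4626 ⇒ V=77.5436 exercise | (k=4,j=2): S=101.2300, K−S=35.3800, hold=34.1468 ⇒ V=35.3800 exercise | (k=4,j=3): S=173.4914, K−S=0.0000, hold=2.2326 ⇒ V=2.2326 continue | (k=4,j=4): S=297.3354, K−S=0.0000, hold=0.0000 ⇒ V=0.0000 continue  boundary S*=101.2300
step 3: (k=3,j=0): S=45.1187, K−S=91.4913, hold=89.1299 ⇒ V=91.4913 exercise | (k=3,j=1): S=77.3259, K−S=59.2841, hold=57.5703 ⇒ V=59.2841 exercise | (k=3,j=2): S=132.5237, K−S=4.0863, hold=20.2898 ⇒ V=20.2898 continue | (k=3,j=3): S=227.1236, K−S=0.0000, hold=1.2198 ⇒ V=1.2198 continue  boundary S*=77.3259
step 2: (k=2,j=0): S=59.0664, K−S=77.5436, hold=75.4626 ⇒ V=77.5436 exercise | (k=2,j=1): S=101.2300, K−S=35.3800, hold=41.1096 ⇒ V=41.1096 continue | (k=2,j=2): S=173.4914, K−S=0.0000, hold=11.6099 ⇒ V=11.6099 continue  boundary S*=59.0664
step 1: (k=1,j=0): S=77.3259, K−S=59.2841, hold=60.0323 ⇒ V=60.0323 continue | (k=1,j=1): S=132.5237, K−S=4.0863, hold=27.4497 ⇒ V=27.4497 continue  boundary S*=-
step 0: (k=0,j=0): S=101.2300, K−S=35.3800, hold=44.5950 ⇒ V=44.5950 continue  boundary S*=-

price = 44.5950
boundary = - - 59.0664 77.3259 101.2300
tree:
44.5950
60.0323 27.4497
77.5436 41.1096 11.6099
91.4913 59.2841 20.2898 1.2198
102.1455 77.5436 35.3800 2.2326 0.0000
110.2838 91.4913 59.2841 4.0863 0.0000 0.0000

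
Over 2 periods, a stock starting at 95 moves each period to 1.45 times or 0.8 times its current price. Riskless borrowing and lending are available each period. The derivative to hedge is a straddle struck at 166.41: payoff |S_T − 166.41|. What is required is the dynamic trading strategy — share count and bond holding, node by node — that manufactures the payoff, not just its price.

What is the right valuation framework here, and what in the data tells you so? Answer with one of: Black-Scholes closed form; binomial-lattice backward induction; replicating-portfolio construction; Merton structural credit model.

framework: replicating-portfolio construction

Key observation: the deliverable is the dynamic trading strategy on the 2-step tree (spot 95, moves 1.45 and 0.8), so the valuation must go through the node-by-node replicating-portfolio solve.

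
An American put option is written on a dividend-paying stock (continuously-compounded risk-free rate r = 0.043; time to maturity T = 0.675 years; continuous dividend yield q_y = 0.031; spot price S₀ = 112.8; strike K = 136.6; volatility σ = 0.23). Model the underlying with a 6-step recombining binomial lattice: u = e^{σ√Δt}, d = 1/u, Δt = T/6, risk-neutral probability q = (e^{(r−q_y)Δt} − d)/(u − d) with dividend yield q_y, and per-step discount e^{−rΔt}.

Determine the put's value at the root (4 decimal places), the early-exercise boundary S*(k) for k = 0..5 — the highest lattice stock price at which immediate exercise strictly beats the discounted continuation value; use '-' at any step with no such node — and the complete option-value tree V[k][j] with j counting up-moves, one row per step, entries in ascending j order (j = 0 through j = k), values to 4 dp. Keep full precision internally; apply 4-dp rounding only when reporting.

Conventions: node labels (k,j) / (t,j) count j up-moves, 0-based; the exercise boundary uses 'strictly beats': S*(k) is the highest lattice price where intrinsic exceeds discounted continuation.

Δt=0.11250  u=1.08020  d=0.92576  q=0.48947  discount=0.99517
step 6 (expiry): payoffs max(K−S,0) = 65.5950 53.7494 39.9276 23.8000 4.9818 0.0000 0.0000
step 5: (k=5,j=0): S=76.6995, K−S=59.9005, hold=59.5084 ⇒ V=59.9005 exercise | (k=5,j=1): S=89.4950, K−S=47.1050, hold=46.7573 ⇒ V=47.1050 exercise | (k=5,j=2): S=104.4253, K−S=32.1747, hold=31.8790 ⇒ V=32.1747 exercise | (k=5,j=3): S=121.8463, K−S=14.7537, hold=14.5187 ⇒ V=14.7537 exercise | (k=5,j=4): S=142.1737, K−S=0.0000, hold=2.5311 ⇒ V=2.5311 continue | (k=5,j=5): S=165.8922, K−S=0.0000, hold=0.0000 ⇒ V=0.0000 continue  boundary S*=121.8463
step 4: (k=4,j=0): S=82.8506, K−S=53.7494, hold=53.3786 ⇒ V=53.7494 exercise | (k=4,j=1): S=96.6724, K−S=39.9276, hold=39.6050 ⇒ V=39.9276 exercise | (k=4,j=2): S=112.8000, K−S=23.8000, hold=23.5335 ⇒ V=23.8000 exercise | (k=4,j=3): S=131.6182, K−S=4.9818, hold=8.7288 ⇒ V=8.7288 continue | (k=4,j=4): S=153.5757, K−S=0.0000, hold=1.2860 ⇒ V=1.2860 continue  boundary S*=112.8000
step 3: (k=3,j=0): S=89.4950, K−S=47.1050, hold=46.7573 ⇒ V=47.1050 exercise | (k=3,j=1): S=104.4253, K−S=32.1747, hold=31.8790 ⇒ V=32.1747 exercise | (k=3,j=2): S=121.8463, K−S=14.7537, hold=16.3438 ⇒ V=16.3438 continue | (k=3,j=3): S=142.1737, K−S=0.0000, hold=5.0612 ⇒ V=5.0612 continue  boundary S*=104.4253
step 2: (k=2,j=0): S=96.6724, K−S=39.9276, hold=39.6050 ⇒ V=39.9276 exercise | (k=2,j=1): S=112.8000, K−S=23.8000, hold=24.3081 ⇒ V=24.3081 continue | (k=2,j=2): S=131.6182, K−S=4.9818, hold=10.7691 ⇒ V=10.7691 continue  boundary S*=96.6724
step 1: (k=1,j=0): S=104.4253, K−S=32.1747, hold=32.1265 ⇒ V=32.1747 exercise | (k=1,j=1): S=121.8463, K−S=14.7537, hold=17.5958 ⇒ V=17.5958 continue  boundary S*=104.4253
step 0: (k=0,j=0): S=112.8000, K−S=23.8000, hold=24.9179 ⇒ V=24.9179 continue  boundary S*=-

price = 24.9179
boundary = - 104.4253 96.6724 104.4253 112.8000 121.8463
tree:
24.9179
32.1747 17.5958
39.9276 24.3081 10.7691
47.1050 32.1747 16.3438 5.0612
53.7494 39.9276 23.8000 8.7288 1.2860
59.9005 47.1050 32.1747 14.7537 2.5311 0.0000
65.5950 53.7494 39.9276 23.8000 4.9818 0.0000 0.0000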